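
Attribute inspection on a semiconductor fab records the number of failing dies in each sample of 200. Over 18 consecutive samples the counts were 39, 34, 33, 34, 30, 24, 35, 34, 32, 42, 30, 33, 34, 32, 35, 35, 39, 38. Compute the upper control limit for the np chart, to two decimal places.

50.00

p̄ = Σdᵢ / (k·n) = 613 / (18 × 200) = 0.17028
UCL = np̄ + 3·√(np̄(1−p̄)) = 34.0556 + 3 × √(34.0556×0.82972) = 34.0556 + 3 × 5.3157 = 50.0027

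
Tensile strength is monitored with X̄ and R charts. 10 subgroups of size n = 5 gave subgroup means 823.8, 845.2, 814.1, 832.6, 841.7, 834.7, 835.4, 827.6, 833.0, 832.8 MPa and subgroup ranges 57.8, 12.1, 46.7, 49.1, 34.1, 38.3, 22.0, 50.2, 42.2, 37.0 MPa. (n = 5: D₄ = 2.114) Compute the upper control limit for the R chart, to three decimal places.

82.340

R̄ = (57.8 + 12.1 + 46.7 + 49.1 + 34.1 + 38.3 + 22.0 + 50.2 + 42.2 + 37.0) / 10 = 389.5000 / 10 = 38.9500
UCL_R = D₄·R̄ = 2.114 × 38.9500 = 82.3403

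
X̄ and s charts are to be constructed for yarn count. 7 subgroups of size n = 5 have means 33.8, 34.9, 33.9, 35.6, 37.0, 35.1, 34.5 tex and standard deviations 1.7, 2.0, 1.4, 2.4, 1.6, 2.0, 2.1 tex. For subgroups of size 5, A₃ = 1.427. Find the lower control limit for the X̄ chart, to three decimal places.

X̄̄ = (33.8 + 34.9 + 33.9 + 35.6 + 37.0 + 35.1 + 34.5) / 7 = 34.9714
s̄ = (1.7 + 2.0 + 1.4 + 2.4 + 1.6 + 2.0 + 2.1) / 7 = 1.8857
LCL = X̄̄ − A₃·s̄ = 34.9714 − 1.427 × 1.8857 = 32.2805

32.281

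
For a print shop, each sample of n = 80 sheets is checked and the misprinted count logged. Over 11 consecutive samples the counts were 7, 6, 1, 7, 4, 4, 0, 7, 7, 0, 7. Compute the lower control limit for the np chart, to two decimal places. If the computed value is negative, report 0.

p̄ = Σdᵢ / (k·n) = 50 / (11 × 80) = 0.05682
LCL = np̄ − 3·√(np̄(1−p̄)) = 4.5455 − 3 × 2.0706 = -1.6662 → 0 (negative, so LCL = 0)

0.00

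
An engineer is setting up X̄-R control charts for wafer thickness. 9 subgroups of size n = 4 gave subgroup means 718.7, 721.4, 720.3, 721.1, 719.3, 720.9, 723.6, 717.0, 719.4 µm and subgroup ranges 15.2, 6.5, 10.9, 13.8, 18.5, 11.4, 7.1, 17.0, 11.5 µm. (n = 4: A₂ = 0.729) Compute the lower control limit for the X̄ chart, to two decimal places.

711.12

X̄̄ = (718.7 + 721.4 + 720.3 + 721.1 + 719.3 + 720.9 + 723.6 + 717.0 + 719.4) / 9 = 6481.7000 / 9 = 720.1889
R̄ = (15.2 + 6.5 + 10.9 + 13.8 + 18.5 + 11.4 + 7.1 + 17.0 + 11.5) / 9 = 111.9000 / 9 = 12.4333
LCL = X̄̄ − A₂·R̄ = 720.1889 − 0.729 × 12.4333 = 711.1250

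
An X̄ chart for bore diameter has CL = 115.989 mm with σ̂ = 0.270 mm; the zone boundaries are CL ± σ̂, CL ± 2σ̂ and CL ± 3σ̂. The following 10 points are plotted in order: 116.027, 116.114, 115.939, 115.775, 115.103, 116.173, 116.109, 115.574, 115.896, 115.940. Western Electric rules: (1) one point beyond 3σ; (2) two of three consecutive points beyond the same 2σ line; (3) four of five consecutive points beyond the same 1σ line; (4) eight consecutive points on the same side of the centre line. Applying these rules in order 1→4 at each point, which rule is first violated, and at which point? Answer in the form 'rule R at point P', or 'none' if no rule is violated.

rule 1 at point 5

Zone of each point (C = within 1σ̂, B = 1σ̂–2σ̂, A = 2σ̂–3σ̂, * = beyond 3σ̂; sign = side of CL): 1:+C, 2:+C, 3:-C, 4:-C, 5:-*, 6:+C, 7:+C, 8:-B, 9:-C, 10:-C
Rule 1 (one point beyond the 3σ limits) is satisfied at point 5.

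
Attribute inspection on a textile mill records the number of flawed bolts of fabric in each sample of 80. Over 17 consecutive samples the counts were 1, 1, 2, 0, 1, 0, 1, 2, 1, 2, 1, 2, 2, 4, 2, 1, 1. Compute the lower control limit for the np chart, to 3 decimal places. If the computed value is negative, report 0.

0.000

p̄ = Σdᵢ / (k·n) = 24 / (17 × 80) = 0.01765
LCL = np̄ − 3·√(np̄(1−p̄)) = 1.4118 − 3 × 1.1776 = -2.1212 → 0 (negative, so LCL = 0)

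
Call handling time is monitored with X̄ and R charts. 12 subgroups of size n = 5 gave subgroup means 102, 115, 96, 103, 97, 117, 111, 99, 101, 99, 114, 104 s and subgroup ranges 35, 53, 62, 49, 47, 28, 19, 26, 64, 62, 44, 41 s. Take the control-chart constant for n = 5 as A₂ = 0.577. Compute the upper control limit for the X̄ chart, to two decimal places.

X̄̄ = (102 + 115 + 96 + 103 + 97 + 117 + 111 + 99 + 101 + 99 + 114 + 104) / 12 = 1258.0000 / 12 = 104.8333
R̄ = (35 + 53 + 62 + 49 + 47 + 28 + 19 + 26 + 64 + 62 + 44 + 41) / 12 = 530.0000 / 12 = 44.1667
UCL = X̄̄ + A₂·R̄ = 104.8333 + 0.577 × 44.1667 = 130.3175

130.32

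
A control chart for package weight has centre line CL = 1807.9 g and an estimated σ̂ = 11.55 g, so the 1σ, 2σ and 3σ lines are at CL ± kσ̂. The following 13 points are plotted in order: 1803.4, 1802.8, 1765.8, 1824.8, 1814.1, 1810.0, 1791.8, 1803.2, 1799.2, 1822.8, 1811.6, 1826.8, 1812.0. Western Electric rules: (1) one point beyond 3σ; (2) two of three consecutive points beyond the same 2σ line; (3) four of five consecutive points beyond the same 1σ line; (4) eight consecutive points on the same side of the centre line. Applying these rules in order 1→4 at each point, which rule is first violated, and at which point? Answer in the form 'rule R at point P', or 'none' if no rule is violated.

rule 1 at point 3

Zone of each point (C = within 1σ̂, B = 1σ̂–2σ̂, A = 2σ̂–3σ̂, * = beyond 3σ̂; sign = side of CL): 1:-C, 2:-C, 3:-*, 4:+B, 5:+C, 6:+C, 7:-B, 8:-C, 9:-C, 10:+B, 11:+C, 12:+B, 13:+C
Rule 1 (one point beyond the 3σ limits) is satisfied at point 3.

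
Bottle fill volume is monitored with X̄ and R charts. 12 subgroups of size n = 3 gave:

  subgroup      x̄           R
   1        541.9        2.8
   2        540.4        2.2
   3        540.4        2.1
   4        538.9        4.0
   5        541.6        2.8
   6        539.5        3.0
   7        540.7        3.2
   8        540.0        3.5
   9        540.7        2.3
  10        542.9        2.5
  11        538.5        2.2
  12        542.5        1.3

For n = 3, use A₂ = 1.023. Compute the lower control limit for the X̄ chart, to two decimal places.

537.95

X̄̄ = (541.9 + 540.4 + 540.4 + 538.9 + 541.6 + 539.5 + 540.7 + 540.0 + 540.7 + 542.9 + 538.5 + 542.5) / 12 = 6488.0000 / 12 = 540.6667
R̄ = (2.8 + 2.2 + 2.1 + 4.0 + 2.8 + 3.0 + 3.2 + 3.5 + 2.3 + 2.5 + 2.2 + 1.3) / 12 = 31.9000 / 12 = 2.6583
LCL = X̄̄ − A₂·R̄ = 540.6667 − 1.023 × 2.6583 = 537.9472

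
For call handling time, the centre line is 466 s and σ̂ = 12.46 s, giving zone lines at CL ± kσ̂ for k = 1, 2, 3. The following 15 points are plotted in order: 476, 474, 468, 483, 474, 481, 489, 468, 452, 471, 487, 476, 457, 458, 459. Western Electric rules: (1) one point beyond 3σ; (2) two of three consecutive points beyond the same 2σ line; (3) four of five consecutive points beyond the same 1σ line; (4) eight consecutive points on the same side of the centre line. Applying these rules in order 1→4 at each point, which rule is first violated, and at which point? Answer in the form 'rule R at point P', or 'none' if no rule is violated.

Zone of each point (C = within 1σ̂, B = 1σ̂–2σ̂, A = 2σ̂–3σ̂, * = beyond 3σ̂; sign = side of CL): 1:+C, 2:+C, 3:+C, 4:+B, 5:+C, 6:+B, 7:+B, 8:+C, 9:-B, 10:+C, 11:+B, 12:+C, 13:-C, 14:-C, 15:-C
Rule 4 (eight consecutive points on the same side of the centre line) is satisfied at point 8.

rule 4 at point 8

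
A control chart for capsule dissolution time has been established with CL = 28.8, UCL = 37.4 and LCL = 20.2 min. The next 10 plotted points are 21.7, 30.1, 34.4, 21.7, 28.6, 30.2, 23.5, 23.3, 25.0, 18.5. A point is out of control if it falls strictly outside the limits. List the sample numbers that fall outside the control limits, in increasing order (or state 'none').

10

Compare each point to [20.2, 37.4]: sample 10 = 18.5 < LCL.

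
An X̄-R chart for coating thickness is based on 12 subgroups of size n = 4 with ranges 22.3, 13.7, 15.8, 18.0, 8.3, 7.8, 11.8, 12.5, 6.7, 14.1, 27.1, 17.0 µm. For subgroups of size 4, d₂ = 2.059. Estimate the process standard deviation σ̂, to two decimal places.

7.09

R̄ = (22.3 + 13.7 + 15.8 + 18.0 + 8.3 + 7.8 + 11.8 + 12.5 + 6.7 + 14.1 + 27.1 + 17.0) / 12 = 14.5917
σ̂ = R̄ / d₂ = 14.5917 / 2.059 = 7.0868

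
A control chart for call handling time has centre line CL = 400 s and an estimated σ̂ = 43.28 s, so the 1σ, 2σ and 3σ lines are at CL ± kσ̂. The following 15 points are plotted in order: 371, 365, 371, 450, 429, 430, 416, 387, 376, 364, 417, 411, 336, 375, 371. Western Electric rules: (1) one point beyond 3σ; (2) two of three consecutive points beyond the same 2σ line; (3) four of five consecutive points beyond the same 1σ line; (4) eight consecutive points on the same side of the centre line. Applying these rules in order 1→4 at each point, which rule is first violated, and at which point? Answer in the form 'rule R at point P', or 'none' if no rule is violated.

Zone of each point (C = within 1σ̂, B = 1σ̂–2σ̂, A = 2σ̂–3σ̂, * = beyond 3σ̂; sign = side of CL): 1:-C, 2:-C, 3:-C, 4:+B, 5:+C, 6:+C, 7:+C, 8:-C, 9:-C, 10:-C, 11:+C, 12:+C, 13:-B, 14:-C, 15:-C
No rule fires across all 15 points.

none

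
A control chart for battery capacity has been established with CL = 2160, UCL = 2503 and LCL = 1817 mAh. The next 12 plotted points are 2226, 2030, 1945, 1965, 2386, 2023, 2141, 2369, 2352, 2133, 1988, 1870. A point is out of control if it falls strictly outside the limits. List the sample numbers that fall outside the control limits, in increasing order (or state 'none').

none

All 12 points lie within [1817, 2503].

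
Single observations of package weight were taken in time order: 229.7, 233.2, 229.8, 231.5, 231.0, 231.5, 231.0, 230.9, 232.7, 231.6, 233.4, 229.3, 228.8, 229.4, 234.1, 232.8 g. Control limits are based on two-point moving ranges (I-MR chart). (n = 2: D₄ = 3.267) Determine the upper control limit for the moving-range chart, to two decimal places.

Moving ranges: 3.5, 3.4, 1.7, 0.5, 0.5, 0.5, 0.1, 1.8, 1.1, 1.8, 4.1, 0.5, 0.6, 4.7, 1.3; M̄R̄ = 26.1000 / 15 = 1.7400
UCL_MR = D₄·M̄R̄ = 3.267 × 1.7400 = 5.6846

5.68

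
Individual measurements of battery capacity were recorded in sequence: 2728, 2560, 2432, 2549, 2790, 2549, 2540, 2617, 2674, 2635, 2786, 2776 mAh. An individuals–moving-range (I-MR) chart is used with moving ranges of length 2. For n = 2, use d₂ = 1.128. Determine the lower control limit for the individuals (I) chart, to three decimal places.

X̄ = (2728 + 2560 + 2432 + 2549 + 2790 + 2549 + 2540 + 2617 + 2674 + 2635 + 2786 + 2776) / 12 = 2636.3333
Moving ranges: 168, 128, 117, 241, 241, 9, 77, 57, 39, 151, 10; M̄R̄ = 1238.0000 / 11 = 112.5455
LCL = X̄ − 3·M̄R̄/d₂ = 2636.3333 − 3 × 112.5455 / 1.128 = 2337.0103

2337.010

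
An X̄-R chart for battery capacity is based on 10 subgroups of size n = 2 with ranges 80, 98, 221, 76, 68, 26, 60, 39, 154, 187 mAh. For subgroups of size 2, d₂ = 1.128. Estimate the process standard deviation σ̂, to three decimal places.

R̄ = (80 + 98 + 221 + 76 + 68 + 26 + 60 + 39 + 154 + 187) / 10 = 100.9000
σ̂ = R̄ / d₂ = 100.9000 / 1.128 = 89.4504

89.450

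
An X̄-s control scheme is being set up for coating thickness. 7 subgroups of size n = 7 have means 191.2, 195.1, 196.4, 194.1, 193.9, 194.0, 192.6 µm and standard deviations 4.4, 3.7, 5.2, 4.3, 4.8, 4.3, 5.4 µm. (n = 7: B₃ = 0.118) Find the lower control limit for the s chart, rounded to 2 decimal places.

s̄ = (4.4 + 3.7 + 5.2 + 4.3 + 4.8 + 4.3 + 5.4) / 7 = 4.5857
LCL_s = B₃·s̄ = 0.118 × 4.5857 = 0.5411

0.54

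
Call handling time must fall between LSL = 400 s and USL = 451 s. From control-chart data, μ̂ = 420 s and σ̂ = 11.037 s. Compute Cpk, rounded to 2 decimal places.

0.60

Cpu = (USL − μ̂) / (3σ̂) = (451 − 420) / (3 × 11.037) = 0.9362; Cpl = (μ̂ − LSL) / (3σ̂) = (420 − 400) / (3 × 11.037) = 0.6040; Cpk = min(Cpu, Cpl) = 0.6040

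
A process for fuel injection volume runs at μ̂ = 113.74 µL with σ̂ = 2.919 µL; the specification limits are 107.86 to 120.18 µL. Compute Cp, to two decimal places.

Cp = (USL − LSL) / (6σ̂) = (120.18 − 107.86) / (6 × 2.919) = 12.3200 / 17.5140 = 0.7034

0.70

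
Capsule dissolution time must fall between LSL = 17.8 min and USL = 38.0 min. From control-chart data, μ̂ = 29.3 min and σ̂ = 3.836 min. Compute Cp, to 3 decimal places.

Cp = (USL − LSL) / (6σ̂) = (38.0 − 17.8) / (6 × 3.836) = 20.2000 / 23.0160 = 0.8777

0.878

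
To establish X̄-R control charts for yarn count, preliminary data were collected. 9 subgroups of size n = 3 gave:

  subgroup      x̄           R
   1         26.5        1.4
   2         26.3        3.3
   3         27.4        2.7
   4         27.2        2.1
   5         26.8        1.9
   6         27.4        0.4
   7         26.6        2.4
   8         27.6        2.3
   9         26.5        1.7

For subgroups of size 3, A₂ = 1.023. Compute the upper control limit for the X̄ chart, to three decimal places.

28.991

X̄̄ = (26.5 + 26.3 + 27.4 + 27.2 + 26.8 + 27.4 + 26.6 + 27.6 + 26.5) / 9 = 242.3000 / 9 = 26.9222
R̄ = (1.4 + 3.3 + 2.7 + 2.1 + 1.9 + 0.4 + 2.4 + 2.3 + 1.7) / 9 = 18.2000 / 9 = 2.0222
UCL = X̄̄ + A₂·R̄ = 26.9222 + 1.023 × 2.0222 = 28.9910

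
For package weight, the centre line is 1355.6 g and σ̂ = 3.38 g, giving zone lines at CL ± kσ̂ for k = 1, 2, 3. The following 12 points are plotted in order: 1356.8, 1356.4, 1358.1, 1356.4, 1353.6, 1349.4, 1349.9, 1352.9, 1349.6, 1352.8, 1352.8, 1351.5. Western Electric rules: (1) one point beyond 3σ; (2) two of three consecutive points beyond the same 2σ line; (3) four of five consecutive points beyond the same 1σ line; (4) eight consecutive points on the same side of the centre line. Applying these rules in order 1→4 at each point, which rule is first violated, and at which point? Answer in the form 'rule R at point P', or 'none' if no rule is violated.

rule 4 at point 12

Zone of each point (C = within 1σ̂, B = 1σ̂–2σ̂, A = 2σ̂–3σ̂, * = beyond 3σ̂; sign = side of CL): 1:+C, 2:+C, 3:+C, 4:+C, 5:-C, 6:-B, 7:-B, 8:-C, 9:-B, 10:-C, 11:-C, 12:-B
Rule 4 (eight consecutive points on the same side of the centre line) is satisfied at point 12.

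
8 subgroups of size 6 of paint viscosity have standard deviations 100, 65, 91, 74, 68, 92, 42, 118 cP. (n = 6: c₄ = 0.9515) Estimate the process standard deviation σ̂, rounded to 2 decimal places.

s̄ = (100 + 65 + 91 + 74 + 68 + 92 + 42 + 118) / 8 = 81.2500
σ̂ = s̄ / c₄ = 81.2500 / 0.9515 = 85.3915

85.39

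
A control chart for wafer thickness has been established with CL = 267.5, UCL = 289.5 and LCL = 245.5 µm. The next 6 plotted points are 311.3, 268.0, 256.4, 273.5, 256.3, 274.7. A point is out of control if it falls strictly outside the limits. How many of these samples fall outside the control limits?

Compare each point to [245.5, 289.5]: sample 1 = 311.3 > UCL.

1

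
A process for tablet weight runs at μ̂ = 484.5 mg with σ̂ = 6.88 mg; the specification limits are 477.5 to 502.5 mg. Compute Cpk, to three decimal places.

0.339

Cpu = (USL − μ̂) / (3σ̂) = (502.5 − 484.5) / (3 × 6.88) = 0.8721; Cpl = (μ̂ − LSL) / (3σ̂) = (484.5 − 477.5) / (3 × 6.88) = 0.3391; Cpk = min(Cpu, Cpl) = 0.3391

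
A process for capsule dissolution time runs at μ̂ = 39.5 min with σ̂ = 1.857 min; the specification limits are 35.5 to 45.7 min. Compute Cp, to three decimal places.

0.915

Cp = (USL − LSL) / (6σ̂) = (45.7 − 35.5) / (6 × 1.857) = 10.2000 / 11.1420 = 0.9155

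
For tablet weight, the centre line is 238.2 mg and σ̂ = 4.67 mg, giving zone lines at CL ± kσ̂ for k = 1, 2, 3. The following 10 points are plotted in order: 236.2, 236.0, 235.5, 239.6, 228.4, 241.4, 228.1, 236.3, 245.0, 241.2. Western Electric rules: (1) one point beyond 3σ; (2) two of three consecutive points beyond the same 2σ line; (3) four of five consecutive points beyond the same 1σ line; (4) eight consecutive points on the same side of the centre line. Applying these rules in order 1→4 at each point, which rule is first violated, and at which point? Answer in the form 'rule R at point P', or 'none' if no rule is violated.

Zone of each point (C = within 1σ̂, B = 1σ̂–2σ̂, A = 2σ̂–3σ̂, * = beyond 3σ̂; sign = side of CL): 1:-C, 2:-C, 3:-C, 4:+C, 5:-A, 6:+C, 7:-A, 8:-C, 9:+B, 10:+C
Rule 2 (two of three consecutive points beyond the same 2σ limit) is satisfied at point 7.

rule 2 at point 7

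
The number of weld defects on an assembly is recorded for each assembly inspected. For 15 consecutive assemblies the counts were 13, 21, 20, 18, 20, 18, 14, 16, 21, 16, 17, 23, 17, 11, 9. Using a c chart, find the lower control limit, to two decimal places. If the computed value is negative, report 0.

4.59

c̄ = (13 + 21 + 20 + 18 + 20 + 18 + 14 + 16 + 21 + 16 + 17 + 23 + 17 + 11 + 9) / 15 = 254 / 15 = 16.9333
LCL = c̄ − 3√c̄ = 16.9333 − 3 × 4.1150 = 4.5883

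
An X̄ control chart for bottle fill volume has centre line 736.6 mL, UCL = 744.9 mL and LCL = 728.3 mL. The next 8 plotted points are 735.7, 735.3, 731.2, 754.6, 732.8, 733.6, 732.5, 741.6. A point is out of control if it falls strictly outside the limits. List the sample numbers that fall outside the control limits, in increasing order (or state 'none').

Compare each point to [728.3, 744.9]: sample 4 = 754.6 > UCL.

4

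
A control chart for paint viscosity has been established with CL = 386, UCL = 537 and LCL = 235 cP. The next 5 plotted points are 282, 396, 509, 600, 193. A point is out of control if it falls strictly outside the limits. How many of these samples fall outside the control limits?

Compare each point to [235, 537]: sample 4 = 600 > UCL; sample 5 = 193 < LCL.

2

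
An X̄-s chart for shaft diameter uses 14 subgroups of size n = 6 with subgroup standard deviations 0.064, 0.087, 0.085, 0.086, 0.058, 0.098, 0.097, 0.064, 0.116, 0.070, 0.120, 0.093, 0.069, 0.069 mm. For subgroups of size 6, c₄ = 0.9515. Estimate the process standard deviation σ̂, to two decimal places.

s̄ = (0.064 + 0.087 + 0.085 + 0.086 + 0.058 + 0.098 + 0.097 + 0.064 + 0.116 + 0.070 + 0.120 + 0.093 + 0.069 + 0.069) / 14 = 0.0840
σ̂ = s̄ / c₄ = 0.0840 / 0.9515 = 0.0883

0.09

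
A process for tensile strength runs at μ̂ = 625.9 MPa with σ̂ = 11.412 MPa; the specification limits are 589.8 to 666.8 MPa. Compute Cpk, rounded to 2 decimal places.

1.05

Cpu = (USL − μ̂) / (3σ̂) = (666.8 − 625.9) / (3 × 11.412) = 1.1946; Cpl = (μ̂ − LSL) / (3σ̂) = (625.9 − 589.8) / (3 × 11.412) = 1.0544; Cpk = min(Cpu, Cpl) = 1.0544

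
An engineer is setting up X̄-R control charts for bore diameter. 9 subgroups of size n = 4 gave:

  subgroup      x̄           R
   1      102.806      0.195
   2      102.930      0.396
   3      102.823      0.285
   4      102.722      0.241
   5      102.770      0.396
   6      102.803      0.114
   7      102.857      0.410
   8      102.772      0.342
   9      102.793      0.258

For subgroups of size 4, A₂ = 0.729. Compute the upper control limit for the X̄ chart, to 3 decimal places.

X̄̄ = (102.806 + 102.930 + 102.823 + 102.722 + 102.770 + 102.803 + 102.857 + 102.772 + 102.793) / 9 = 925.2760 / 9 = 102.8084
R̄ = (0.195 + 0.396 + 0.285 + 0.241 + 0.396 + 0.114 + 0.410 + 0.342 + 0.258) / 9 = 2.6370 / 9 = 0.2930
UCL = X̄̄ + A₂·R̄ = 102.8084 + 0.729 × 0.2930 = 103.0220

103.022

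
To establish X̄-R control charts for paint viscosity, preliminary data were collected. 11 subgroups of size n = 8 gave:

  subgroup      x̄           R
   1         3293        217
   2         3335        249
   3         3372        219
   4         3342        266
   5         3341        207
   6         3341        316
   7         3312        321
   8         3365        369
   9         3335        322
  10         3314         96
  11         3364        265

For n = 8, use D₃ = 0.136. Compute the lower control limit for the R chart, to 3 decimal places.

35.199

R̄ = (217 + 249 + 219 + 266 + 207 + 316 + 321 + 369 + 322 + 96 + 265) / 11 = 2847.0000 / 11 = 258.8182
LCL_R = D₃·R̄ = 0.136 × 258.8182 = 35.1993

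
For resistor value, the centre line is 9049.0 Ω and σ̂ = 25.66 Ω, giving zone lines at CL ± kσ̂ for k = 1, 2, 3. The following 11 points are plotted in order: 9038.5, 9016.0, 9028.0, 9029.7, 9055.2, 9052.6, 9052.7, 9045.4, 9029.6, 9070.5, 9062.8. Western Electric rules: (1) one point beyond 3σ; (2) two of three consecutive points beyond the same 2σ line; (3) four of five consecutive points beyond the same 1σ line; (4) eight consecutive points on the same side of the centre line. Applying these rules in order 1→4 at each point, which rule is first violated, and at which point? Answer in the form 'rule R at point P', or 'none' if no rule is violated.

Zone of each point (C = within 1σ̂, B = 1σ̂–2σ̂, A = 2σ̂–3σ̂, * = beyond 3σ̂; sign = side of CL): 1:-C, 2:-B, 3:-C, 4:-C, 5:+C, 6:+C, 7:+C, 8:-C, 9:-C, 10:+C, 11:+C
No rule fires across all 11 points.

none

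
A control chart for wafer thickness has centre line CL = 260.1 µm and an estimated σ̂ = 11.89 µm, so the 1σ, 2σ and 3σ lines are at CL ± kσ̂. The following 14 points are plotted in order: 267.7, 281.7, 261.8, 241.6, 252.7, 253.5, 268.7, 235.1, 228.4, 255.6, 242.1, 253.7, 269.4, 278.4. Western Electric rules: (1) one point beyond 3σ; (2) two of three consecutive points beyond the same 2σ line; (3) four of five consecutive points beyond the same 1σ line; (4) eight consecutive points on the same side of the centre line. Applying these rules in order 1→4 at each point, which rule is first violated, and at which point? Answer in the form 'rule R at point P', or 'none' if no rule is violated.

rule 2 at point 9

Zone of each point (C = within 1σ̂, B = 1σ̂–2σ̂, A = 2σ̂–3σ̂, * = beyond 3σ̂; sign = side of CL): 1:+C, 2:+B, 3:+C, 4:-B, 5:-C, 6:-C, 7:+C, 8:-A, 9:-A, 10:-C, 11:-B, 12:-C, 13:+C, 14:+B
Rule 2 (two of three consecutive points beyond the same 2σ limit) is satisfied at point 9.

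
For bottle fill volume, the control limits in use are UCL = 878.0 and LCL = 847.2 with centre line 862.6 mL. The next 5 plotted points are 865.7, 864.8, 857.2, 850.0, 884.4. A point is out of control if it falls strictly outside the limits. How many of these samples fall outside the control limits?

Compare each point to [847.2, 878.0]: sample 5 = 884.4 > UCL.

1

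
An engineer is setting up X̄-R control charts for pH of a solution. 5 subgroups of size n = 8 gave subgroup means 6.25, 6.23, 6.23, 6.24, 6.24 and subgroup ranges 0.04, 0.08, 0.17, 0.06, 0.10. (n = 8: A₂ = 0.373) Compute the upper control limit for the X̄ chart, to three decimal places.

6.272

X̄̄ = (6.25 + 6.23 + 6.23 + 6.24 + 6.24) / 5 = 31.1900 / 5 = 6.2380
R̄ = (0.04 + 0.08 + 0.17 + 0.06 + 0.10) / 5 = 0.4500 / 5 = 0.0900
UCL = X̄̄ + A₂·R̄ = 6.2380 + 0.373 × 0.0900 = 6.2716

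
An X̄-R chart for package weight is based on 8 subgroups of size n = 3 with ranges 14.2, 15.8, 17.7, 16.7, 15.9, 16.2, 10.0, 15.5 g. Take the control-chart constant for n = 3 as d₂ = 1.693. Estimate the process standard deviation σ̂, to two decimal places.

R̄ = (14.2 + 15.8 + 17.7 + 16.7 + 15.9 + 16.2 + 10.0 + 15.5) / 8 = 15.2500
σ̂ = R̄ / d₂ = 15.2500 / 1.693 = 9.0077

9.01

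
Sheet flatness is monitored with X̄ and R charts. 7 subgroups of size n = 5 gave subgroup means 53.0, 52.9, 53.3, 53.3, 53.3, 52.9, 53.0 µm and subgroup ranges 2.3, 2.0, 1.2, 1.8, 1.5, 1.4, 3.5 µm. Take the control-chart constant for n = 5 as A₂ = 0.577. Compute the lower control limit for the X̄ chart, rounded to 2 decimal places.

51.97

X̄̄ = (53.0 + 52.9 + 53.3 + 53.3 + 53.3 + 52.9 + 53.0) / 7 = 371.7000 / 7 = 53.1000
R̄ = (2.3 + 2.0 + 1.2 + 1.8 + 1.5 + 1.4 + 3.5) / 7 = 13.7000 / 7 = 1.9571
LCL = X̄̄ − A₂·R̄ = 53.1000 − 0.577 × 1.9571 = 51.9707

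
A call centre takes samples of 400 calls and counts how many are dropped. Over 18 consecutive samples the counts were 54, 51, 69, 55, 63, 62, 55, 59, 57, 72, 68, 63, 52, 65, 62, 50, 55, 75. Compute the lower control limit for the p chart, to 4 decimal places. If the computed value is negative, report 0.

p̄ = Σdᵢ / (k·n) = 1087 / (18 × 400) = 0.15097
LCL = p̄ − 3·√(p̄(1−p̄)/n) = 0.15097 − 3 × 0.01790 = 0.09727

0.0973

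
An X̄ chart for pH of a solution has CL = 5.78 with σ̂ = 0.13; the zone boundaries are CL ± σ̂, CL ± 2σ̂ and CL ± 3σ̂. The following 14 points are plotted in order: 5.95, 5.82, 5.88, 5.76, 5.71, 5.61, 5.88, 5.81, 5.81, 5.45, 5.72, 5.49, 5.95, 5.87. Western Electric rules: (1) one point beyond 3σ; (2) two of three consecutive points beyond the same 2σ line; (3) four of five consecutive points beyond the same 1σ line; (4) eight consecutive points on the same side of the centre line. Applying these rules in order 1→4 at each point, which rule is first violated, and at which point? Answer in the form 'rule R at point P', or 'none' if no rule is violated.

Zone of each point (C = within 1σ̂, B = 1σ̂–2σ̂, A = 2σ̂–3σ̂, * = beyond 3σ̂; sign = side of CL): 1:+B, 2:+C, 3:+C, 4:-C, 5:-C, 6:-B, 7:+C, 8:+C, 9:+C, 10:-A, 11:-C, 12:-A, 13:+B, 14:+C
Rule 2 (two of three consecutive points beyond the same 2σ limit) is satisfied at point 12.

rule 2 at point 12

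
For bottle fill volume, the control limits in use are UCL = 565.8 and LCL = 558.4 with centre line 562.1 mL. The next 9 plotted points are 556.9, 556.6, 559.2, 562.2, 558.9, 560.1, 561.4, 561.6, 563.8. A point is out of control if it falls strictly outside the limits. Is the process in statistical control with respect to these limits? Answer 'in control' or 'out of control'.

out of control

Compare each point to [558.4, 565.8]: sample 1 = 556.9 < LCL; sample 2 = 556.6 < LCL.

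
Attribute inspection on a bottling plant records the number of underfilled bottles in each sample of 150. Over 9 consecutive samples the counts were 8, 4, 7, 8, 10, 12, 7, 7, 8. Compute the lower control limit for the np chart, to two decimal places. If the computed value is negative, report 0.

p̄ = Σdᵢ / (k·n) = 71 / (9 × 150) = 0.05259
LCL = np̄ − 3·√(np̄(1−p̄)) = 7.8889 − 3 × 2.7339 = -0.3127 → 0 (negative, so LCL = 0)

0.00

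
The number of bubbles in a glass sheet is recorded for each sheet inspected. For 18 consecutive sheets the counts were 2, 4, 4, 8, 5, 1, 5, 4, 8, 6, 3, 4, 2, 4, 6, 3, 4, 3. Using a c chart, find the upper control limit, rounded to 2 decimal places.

c̄ = (2 + 4 + 4 + 8 + 5 + 1 + 5 + 4 + 8 + 6 + 3 + 4 + 2 + 4 + 6 + 3 + 4 + 3) / 18 = 76 / 18 = 4.2222
UCL = c̄ + 3√c̄ = 4.2222 + 3 × √4.2222 = 4.2222 + 3 × 2.0548 = 10.3866

10.39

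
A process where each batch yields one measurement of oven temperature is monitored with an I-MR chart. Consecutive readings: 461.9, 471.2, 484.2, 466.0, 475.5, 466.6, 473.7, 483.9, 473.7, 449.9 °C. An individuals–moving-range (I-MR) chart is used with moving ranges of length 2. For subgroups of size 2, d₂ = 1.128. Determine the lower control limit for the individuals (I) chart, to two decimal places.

X̄ = (461.9 + 471.2 + 484.2 + 466.0 + 475.5 + 466.6 + 473.7 + 483.9 + 473.7 + 449.9) / 10 = 470.6600
Moving ranges: 9.3, 13.0, 18.2, 9.5, 8.9, 7.1, 10.2, 10.2, 23.8; M̄R̄ = 110.2000 / 9 = 12.2444
LCL = X̄ − 3·M̄R̄/d₂ = 470.6600 − 3 × 12.2444 / 1.128 = 438.0950

438.09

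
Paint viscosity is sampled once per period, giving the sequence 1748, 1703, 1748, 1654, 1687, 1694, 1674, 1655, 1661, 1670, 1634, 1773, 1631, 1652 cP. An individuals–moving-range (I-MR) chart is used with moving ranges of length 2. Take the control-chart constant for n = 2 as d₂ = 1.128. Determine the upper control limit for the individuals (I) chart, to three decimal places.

1810.594

X̄ = (1748 + 1703 + 1748 + 1654 + 1687 + 1694 + 1674 + 1655 + 1661 + 1670 + 1634 + 1773 + 1631 + 1652) / 14 = 1684.5714
Moving ranges: 45, 45, 94, 33, 7, 20, 19, 6, 9, 36, 139, 142, 21; M̄R̄ = 616.0000 / 13 = 47.3846
UCL = X̄ + 3·M̄R̄/d₂ = 1684.5714 + 3 × 47.3846 / 1.128 = 1810.5943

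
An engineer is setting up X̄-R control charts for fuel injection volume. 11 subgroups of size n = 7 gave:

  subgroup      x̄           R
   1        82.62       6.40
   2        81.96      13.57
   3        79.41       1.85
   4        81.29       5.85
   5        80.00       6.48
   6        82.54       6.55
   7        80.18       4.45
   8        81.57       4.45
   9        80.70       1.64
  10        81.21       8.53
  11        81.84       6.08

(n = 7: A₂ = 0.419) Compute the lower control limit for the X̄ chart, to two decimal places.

78.70

X̄̄ = (82.62 + 81.96 + 79.41 + 81.29 + 80.00 + 82.54 + 80.18 + 81.57 + 80.70 + 81.21 + 81.84) / 11 = 893.3200 / 11 = 81.2109
R̄ = (6.40 + 13.57 + 1.85 + 5.85 + 6.48 + 6.55 + 4.45 + 4.45 + 1.64 + 8.53 + 6.08) / 11 = 65.8500 / 11 = 5.9864
LCL = X̄̄ − A₂·R̄ = 81.2109 − 0.419 × 5.9864 = 78.7026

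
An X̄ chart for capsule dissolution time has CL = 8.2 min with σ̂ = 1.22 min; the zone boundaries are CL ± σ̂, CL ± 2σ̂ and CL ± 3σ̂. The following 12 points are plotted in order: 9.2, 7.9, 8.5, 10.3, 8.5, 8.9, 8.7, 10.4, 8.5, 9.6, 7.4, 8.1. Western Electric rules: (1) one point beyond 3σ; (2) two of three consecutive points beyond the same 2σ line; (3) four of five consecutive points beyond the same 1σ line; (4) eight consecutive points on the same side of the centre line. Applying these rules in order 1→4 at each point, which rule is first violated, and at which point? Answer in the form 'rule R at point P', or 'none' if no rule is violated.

rule 4 at point 10

Zone of each point (C = within 1σ̂, B = 1σ̂–2σ̂, A = 2σ̂–3σ̂, * = beyond 3σ̂; sign = side of CL): 1:+C, 2:-C, 3:+C, 4:+B, 5:+C, 6:+C, 7:+C, 8:+B, 9:+C, 10:+B, 11:-C, 12:-C
Rule 4 (eight consecutive points on the same side of the centre line) is satisfied at point 10.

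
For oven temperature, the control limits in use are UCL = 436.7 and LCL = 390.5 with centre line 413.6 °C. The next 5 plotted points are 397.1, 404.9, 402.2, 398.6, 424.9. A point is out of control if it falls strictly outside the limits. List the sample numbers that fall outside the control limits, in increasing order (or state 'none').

All 5 points lie within [390.5, 436.7].

none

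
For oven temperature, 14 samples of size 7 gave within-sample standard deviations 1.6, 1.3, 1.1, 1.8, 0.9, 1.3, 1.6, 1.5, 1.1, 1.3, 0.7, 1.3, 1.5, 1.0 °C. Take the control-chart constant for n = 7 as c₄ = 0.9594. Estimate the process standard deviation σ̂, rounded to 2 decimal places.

1.34

s̄ = (1.6 + 1.3 + 1.1 + 1.8 + 0.9 + 1.3 + 1.6 + 1.5 + 1.1 + 1.3 + 0.7 + 1.3 + 1.5 + 1.0) / 14 = 1.2857
σ̂ = s̄ / c₄ = 1.2857 / 0.9594 = 1.3401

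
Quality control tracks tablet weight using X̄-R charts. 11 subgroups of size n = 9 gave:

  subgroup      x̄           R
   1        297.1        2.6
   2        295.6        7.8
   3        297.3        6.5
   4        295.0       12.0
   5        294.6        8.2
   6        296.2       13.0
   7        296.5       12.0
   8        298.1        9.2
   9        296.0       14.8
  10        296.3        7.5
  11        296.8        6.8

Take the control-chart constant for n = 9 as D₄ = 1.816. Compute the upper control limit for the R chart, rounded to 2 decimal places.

16.58

R̄ = (2.6 + 7.8 + 6.5 + 12.0 + 8.2 + 13.0 + 12.0 + 9.2 + 14.8 + 7.5 + 6.8) / 11 = 100.4000 / 11 = 9.1273
UCL_R = D₄·R̄ = 1.816 × 9.1273 = 16.5751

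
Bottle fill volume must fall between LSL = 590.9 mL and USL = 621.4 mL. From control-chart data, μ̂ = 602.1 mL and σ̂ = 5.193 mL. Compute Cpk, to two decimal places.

Cpu = (USL − μ̂) / (3σ̂) = (621.4 − 602.1) / (3 × 5.193) = 1.2388; Cpl = (μ̂ − LSL) / (3σ̂) = (602.1 − 590.9) / (3 × 5.193) = 0.7189; Cpk = min(Cpu, Cpl) = 0.7189

0.72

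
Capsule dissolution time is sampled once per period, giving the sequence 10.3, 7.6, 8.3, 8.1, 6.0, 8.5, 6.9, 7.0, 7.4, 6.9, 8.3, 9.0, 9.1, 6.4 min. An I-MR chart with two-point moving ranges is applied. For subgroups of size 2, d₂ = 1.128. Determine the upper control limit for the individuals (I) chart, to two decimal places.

X̄ = (10.3 + 7.6 + 8.3 + 8.1 + 6.0 + 8.5 + 6.9 + 7.0 + 7.4 + 6.9 + 8.3 + 9.0 + 9.1 + 6.4) / 14 = 7.8429
Moving ranges: 2.7, 0.7, 0.2, 2.1, 2.5, 1.6, 0.1, 0.4, 0.5, 1.4, 0.7, 0.1, 2.7; M̄R̄ = 15.7000 / 13 = 1.2077
UCL = X̄ + 3·M̄R̄/d₂ = 7.8429 + 3 × 1.2077 / 1.128 = 11.0548

11.05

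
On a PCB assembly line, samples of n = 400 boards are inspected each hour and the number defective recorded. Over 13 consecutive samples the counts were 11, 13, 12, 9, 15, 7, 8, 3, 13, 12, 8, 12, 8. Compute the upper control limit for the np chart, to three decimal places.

19.479

p̄ = Σdᵢ / (k·n) = 131 / (13 × 400) = 0.02519
UCL = np̄ + 3·√(np̄(1−p̄)) = 10.0769 + 3 × √(10.0769×0.97481) = 10.0769 + 3 × 3.1342 = 19.4795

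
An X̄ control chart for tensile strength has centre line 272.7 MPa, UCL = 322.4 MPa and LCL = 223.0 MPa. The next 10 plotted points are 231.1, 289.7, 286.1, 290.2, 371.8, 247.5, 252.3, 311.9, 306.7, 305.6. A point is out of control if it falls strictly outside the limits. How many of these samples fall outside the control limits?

1

Compare each point to [223.0, 322.4]: sample 5 = 371.8 > UCL.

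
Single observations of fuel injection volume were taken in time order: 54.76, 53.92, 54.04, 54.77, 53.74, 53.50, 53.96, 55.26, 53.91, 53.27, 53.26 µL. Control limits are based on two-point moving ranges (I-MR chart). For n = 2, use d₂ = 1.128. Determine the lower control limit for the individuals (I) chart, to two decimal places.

52.25

X̄ = (54.76 + 53.92 + 54.04 + 54.77 + 53.74 + 53.50 + 53.96 + 55.26 + 53.91 + 53.27 + 53.26) / 11 = 54.0355
Moving ranges: 0.84, 0.12, 0.73, 1.03, 0.24, 0.46, 1.30, 1.35, 0.64, 0.01; M̄R̄ = 6.7200 / 10 = 0.6720
LCL = X̄ − 3·M̄R̄/d₂ = 54.0355 − 3 × 0.6720 / 1.128 = 52.2482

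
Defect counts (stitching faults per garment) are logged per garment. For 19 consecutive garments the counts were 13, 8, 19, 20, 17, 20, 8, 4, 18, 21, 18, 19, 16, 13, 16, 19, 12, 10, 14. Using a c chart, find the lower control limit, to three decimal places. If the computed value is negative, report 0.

c̄ = (13 + 8 + 19 + 20 + 17 + 20 + 8 + 4 + 18 + 21 + 18 + 19 + 16 + 13 + 16 + 19 + 12 + 10 + 14) / 19 = 285 / 19 = 15.0000
LCL = c̄ − 3√c̄ = 15.0000 − 3 × 3.8730 = 3.3810

3.381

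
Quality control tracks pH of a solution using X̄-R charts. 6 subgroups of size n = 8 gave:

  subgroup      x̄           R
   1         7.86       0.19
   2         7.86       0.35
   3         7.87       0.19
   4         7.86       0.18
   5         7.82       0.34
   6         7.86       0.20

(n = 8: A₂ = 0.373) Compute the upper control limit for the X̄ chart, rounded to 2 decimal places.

7.95

X̄̄ = (7.86 + 7.86 + 7.87 + 7.86 + 7.82 + 7.86) / 6 = 47.1300 / 6 = 7.8550
R̄ = (0.19 + 0.35 + 0.19 + 0.18 + 0.34 + 0.20) / 6 = 1.4500 / 6 = 0.2417
UCL = X̄̄ + A₂·R̄ = 7.8550 + 0.373 × 0.2417 = 7.9451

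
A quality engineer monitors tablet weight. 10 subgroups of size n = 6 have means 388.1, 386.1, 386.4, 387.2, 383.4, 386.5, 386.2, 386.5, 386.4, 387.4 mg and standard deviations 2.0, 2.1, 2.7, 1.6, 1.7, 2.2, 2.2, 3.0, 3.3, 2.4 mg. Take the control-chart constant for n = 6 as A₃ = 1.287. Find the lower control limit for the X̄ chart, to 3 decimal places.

383.434

X̄̄ = (388.1 + 386.1 + 386.4 + 387.2 + 383.4 + 386.5 + 386.2 + 386.5 + 386.4 + 387.4) / 10 = 386.4200
s̄ = (2.0 + 2.1 + 2.7 + 1.6 + 1.7 + 2.2 + 2.2 + 3.0 + 3.3 + 2.4) / 10 = 2.3200
LCL = X̄̄ − A₃·s̄ = 386.4200 − 1.287 × 2.3200 = 383.4342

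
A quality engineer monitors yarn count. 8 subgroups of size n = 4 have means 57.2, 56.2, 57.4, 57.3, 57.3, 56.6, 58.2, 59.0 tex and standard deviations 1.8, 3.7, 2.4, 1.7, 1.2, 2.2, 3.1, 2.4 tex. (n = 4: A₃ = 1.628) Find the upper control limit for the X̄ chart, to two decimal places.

X̄̄ = (57.2 + 56.2 + 57.4 + 57.3 + 57.3 + 56.6 + 58.2 + 59.0) / 8 = 57.4000
s̄ = (1.8 + 3.7 + 2.4 + 1.7 + 1.2 + 2.2 + 3.1 + 2.4) / 8 = 2.3125
UCL = X̄̄ + A₃·s̄ = 57.4000 + 1.628 × 2.3125 = 61.1647

61.16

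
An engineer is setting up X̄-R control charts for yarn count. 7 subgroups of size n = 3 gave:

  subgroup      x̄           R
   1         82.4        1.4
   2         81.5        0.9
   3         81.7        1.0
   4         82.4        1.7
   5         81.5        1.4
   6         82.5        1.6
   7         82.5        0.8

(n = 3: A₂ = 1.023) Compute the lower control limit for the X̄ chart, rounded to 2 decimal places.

80.79

X̄̄ = (82.4 + 81.5 + 81.7 + 82.4 + 81.5 + 82.5 + 82.5) / 7 = 574.5000 / 7 = 82.0714
R̄ = (1.4 + 0.9 + 1.0 + 1.7 + 1.4 + 1.6 + 0.8) / 7 = 8.8000 / 7 = 1.2571
LCL = X̄̄ − A₂·R̄ = 82.0714 − 1.023 × 1.2571 = 80.7854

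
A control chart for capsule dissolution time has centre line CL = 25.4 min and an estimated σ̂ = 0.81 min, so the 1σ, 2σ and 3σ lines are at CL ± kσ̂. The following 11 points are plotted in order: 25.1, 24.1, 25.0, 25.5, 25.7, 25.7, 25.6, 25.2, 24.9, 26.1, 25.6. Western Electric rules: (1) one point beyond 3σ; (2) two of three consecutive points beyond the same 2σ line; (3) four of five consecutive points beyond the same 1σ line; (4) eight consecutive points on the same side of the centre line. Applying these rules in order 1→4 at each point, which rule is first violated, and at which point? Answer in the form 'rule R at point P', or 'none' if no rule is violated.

Zone of each point (C = within 1σ̂, B = 1σ̂–2σ̂, A = 2σ̂–3σ̂, * = beyond 3σ̂; sign = side of CL): 1:-C, 2:-B, 3:-C, 4:+C, 5:+C, 6:+C, 7:+C, 8:-C, 9:-C, 10:+C, 11:+C
No rule fires across all 11 points.

none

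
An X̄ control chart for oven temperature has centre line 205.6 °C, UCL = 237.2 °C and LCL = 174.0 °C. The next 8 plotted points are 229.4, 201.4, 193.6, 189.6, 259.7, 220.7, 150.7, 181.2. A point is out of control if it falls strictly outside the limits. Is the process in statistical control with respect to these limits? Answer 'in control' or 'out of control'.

out of control

Compare each point to [174.0, 237.2]: sample 5 = 259.7 > UCL; sample 7 = 150.7 < LCL.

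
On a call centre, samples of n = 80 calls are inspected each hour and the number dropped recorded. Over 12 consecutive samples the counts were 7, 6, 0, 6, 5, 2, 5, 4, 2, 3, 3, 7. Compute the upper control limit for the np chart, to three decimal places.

p̄ = Σdᵢ / (k·n) = 50 / (12 × 80) = 0.05208
UCL = np̄ + 3·√(np̄(1−p̄)) = 4.1667 + 3 × √(4.1667×0.94792) = 4.1667 + 3 × 1.9874 = 10.1288

10.129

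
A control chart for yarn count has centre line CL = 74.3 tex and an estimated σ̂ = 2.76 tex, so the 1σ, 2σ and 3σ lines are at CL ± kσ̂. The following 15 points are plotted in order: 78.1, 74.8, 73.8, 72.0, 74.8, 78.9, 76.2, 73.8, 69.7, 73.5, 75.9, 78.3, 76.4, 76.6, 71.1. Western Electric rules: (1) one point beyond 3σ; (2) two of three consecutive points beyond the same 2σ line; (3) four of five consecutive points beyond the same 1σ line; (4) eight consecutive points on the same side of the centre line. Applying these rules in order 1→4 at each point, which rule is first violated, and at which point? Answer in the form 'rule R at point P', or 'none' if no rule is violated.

Zone of each point (C = within 1σ̂, B = 1σ̂–2σ̂, A = 2σ̂–3σ̂, * = beyond 3σ̂; sign = side of CL): 1:+B, 2:+C, 3:-C, 4:-C, 5:+C, 6:+B, 7:+C, 8:-C, 9:-B, 10:-C, 11:+C, 12:+B, 13:+C, 14:+C, 15:-B
No rule fires across all 15 points.

none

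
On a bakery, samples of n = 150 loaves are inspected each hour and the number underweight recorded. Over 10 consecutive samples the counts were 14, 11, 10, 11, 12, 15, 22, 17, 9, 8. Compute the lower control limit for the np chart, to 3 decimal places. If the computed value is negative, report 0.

p̄ = Σdᵢ / (k·n) = 129 / (10 × 150) = 0.08600
LCL = np̄ − 3·√(np̄(1−p̄)) = 12.9000 − 3 × 3.4337 = 2.5988

2.599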